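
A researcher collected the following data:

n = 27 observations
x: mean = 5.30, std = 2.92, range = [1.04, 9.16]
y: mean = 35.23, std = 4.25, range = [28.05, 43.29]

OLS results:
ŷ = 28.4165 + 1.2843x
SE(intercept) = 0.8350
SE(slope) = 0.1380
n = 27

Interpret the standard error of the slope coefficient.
SE(slope) = 0.1380 measures the uncertainty in the estimated slope. The coefficient is estimated precisely (SE/|β̂₁| = 10.7%).

What SE measures:
- The standard error quantifies the sampling variability of the coefficient estimate
- It is the estimated standard deviation of β̂₁ across hypothetical repeated samples of the same size
- Smaller SE → more precise estimate

Relative precision:
- SE / |β̂₁| = 0.1380 / 1.2843 = 10.7%
- Rule of thumb (under 20%: precise; 20% to under 50%: moderately precise; 50% or more: imprecise) → precise

Link to interval estimation: a confidence interval for β₁ is β̂₁ ± t* × 0.1380, so SE sets the half-width per unit of t*.

What drives SE(β̂₁): wider spread of x values → smaller SE; larger n (here n = 27) → smaller SE.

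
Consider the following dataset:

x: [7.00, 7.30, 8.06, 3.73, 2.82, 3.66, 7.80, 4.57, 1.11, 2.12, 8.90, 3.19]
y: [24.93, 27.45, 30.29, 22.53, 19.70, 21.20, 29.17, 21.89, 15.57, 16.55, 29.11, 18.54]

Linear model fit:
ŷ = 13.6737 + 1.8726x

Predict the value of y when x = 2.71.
ŷ = 18.7484

x = 2.71 lies inside the observed range [1.11, 8.90], so the fitted equation applies directly:

ŷ = 13.6737 + 1.8726 × 2.71
ŷ = 13.6737 + 5.0747
ŷ = 18.7484

This is a point prediction; actual observations scatter around it by roughly the residual standard deviation.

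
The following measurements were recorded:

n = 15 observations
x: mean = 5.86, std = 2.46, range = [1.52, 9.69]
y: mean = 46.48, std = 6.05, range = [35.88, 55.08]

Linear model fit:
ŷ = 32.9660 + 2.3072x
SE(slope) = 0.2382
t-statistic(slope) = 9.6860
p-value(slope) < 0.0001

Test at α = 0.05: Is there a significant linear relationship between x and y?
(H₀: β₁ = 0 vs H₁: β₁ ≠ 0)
p-value < 0.0001 < α = 0.05, so we reject H₀. The relationship is significant.

Hypothesis test for the slope coefficient:

H₀: β₁ = 0 (no linear relationship)
H₁: β₁ ≠ 0 (linear relationship exists)

Test statistic: t = β̂₁ / SE(β̂₁) = 2.3072 / 0.2382 = 9.6860

p < 0.0001: how often a slope estimate this far from 0 (in SE units) would arise by chance if β₁ were truly 0.

Decision rule: reject H₀ if p-value < α.
p-value < 0.0001 < α = 0.05 → reject H₀.

There is sufficient evidence at the 5% significance level to conclude that a linear relationship exists between x and y.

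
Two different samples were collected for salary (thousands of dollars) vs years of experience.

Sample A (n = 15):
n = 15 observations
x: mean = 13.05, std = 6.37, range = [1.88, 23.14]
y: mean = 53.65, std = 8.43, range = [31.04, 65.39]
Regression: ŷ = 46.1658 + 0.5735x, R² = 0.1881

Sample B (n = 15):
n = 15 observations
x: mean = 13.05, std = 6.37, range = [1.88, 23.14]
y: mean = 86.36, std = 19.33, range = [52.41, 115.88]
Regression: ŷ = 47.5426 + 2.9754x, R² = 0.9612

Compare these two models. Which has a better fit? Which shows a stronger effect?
Model B has the better fit (R² = 0.9612 vs 0.1881). Model B shows the stronger effect (|β₁| = 2.9754 vs 0.5735).

Model Comparison:

Goodness of fit (R²):
- Model A: R² = 0.1881 → 18.81% of variance in salary explained
- Model B: R² = 0.9612 → 96.12% of variance in salary explained
- 0.9612 > 0.1881 → Model B has the better fit

Which has the larger per-year effect? (|β₁|)
- Model A: β₁ = 0.5735 → predicted salary rises 0.5735 thousand dollars per additional year of experience
- Model B: β₁ = 2.9754 → predicted salary rises 2.9754 thousand dollars per additional year of experience
- |0.5735| < |2.9754| → Model B shows the stronger marginal effect

Notes:
- A better fit (higher R²) doesn't necessarily mean a more important relationship.
- R² measures how tightly points cluster around the line; β₁ measures how steep the line is — they answer different questions.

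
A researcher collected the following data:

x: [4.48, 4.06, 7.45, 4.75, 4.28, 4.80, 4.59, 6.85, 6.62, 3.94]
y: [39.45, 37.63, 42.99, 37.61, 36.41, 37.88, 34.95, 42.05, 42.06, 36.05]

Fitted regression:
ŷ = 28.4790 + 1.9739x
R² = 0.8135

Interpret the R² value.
About 81.35% of the variability in y is accounted for by the regression on x (R² = 0.8135) — a strong linear fit.

R² (coefficient of determination) measures the proportion of variance in y explained by the regression model.

Here R² = 0.8135:
- Explained: 81.35% of the variation in y
- Unexplained (residual): 100% − 81.35% = 18.65%
- Rule of thumb (below 0.3 weak; 0.3 to below 0.7 moderate; 0.7 and above strong) → strong

Equivalently, for simple linear regression R² = r², so |r| = √0.8135 ≈ 0.9019.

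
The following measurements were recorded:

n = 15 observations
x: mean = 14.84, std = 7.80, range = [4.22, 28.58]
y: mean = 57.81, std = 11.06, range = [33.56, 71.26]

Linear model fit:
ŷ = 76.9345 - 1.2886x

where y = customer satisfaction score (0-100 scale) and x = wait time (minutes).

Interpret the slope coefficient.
An increase of one minute in wait time is associated with a 1.2886 points decrease in predicted satisfaction score.

The slope coefficient β₁ = -1.2886 represents the marginal effect of wait time on satisfaction score.

Interpretation:
- Wait time up by 1 minute → predicted satisfaction score decreases by 1.2886 points
- This is a linear approximation: the same per-unit change is assumed across the whole observed x range
- The slope describes association in these data, not necessarily a causal effect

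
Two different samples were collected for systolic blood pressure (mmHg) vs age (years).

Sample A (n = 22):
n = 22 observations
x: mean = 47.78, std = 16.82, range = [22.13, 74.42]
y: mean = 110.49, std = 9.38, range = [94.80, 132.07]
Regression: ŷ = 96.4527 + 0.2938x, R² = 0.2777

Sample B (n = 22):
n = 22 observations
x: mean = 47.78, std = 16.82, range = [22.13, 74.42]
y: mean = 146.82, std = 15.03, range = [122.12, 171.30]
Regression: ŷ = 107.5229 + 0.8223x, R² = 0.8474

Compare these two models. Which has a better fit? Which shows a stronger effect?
Model B has the better fit (R² = 0.8474 vs 0.2777). Model B shows the stronger effect (|β₁| = 0.8223 vs 0.2938).

Model Comparison:

Goodness of fit (R²):
- Model A: R² = 0.2777 → 27.77% of variance in blood pressure explained
- Model B: R² = 0.8474 → 84.74% of variance in blood pressure explained
- 0.8474 > 0.2777 → Model B has the better fit

Which has the larger per-year effect? (|β₁|)
- Model A: β₁ = 0.2938 → predicted blood pressure rises 0.2938 mmHg per additional year of age
- Model B: β₁ = 0.8223 → predicted blood pressure rises 0.8223 mmHg per additional year of age
- |0.2938| < |0.8223| → Model B shows the stronger marginal effect

Notes:
- A better fit (higher R²) doesn't necessarily mean a more important relationship.
- R² measures how tightly points cluster around the line; β₁ measures how steep the line is — they answer different questions.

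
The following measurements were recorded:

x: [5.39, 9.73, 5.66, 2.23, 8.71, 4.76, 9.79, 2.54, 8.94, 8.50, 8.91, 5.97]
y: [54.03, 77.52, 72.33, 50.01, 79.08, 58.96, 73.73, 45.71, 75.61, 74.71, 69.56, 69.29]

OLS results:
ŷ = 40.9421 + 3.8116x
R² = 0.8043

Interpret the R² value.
R² = 0.8043 means 80.43% of the variation in y is explained by the linear relationship with x. This indicates a strong fit.

R² = 1 − SS_res/SS_tot compares the residual scatter to the total scatter of y about its mean.

Here R² = 0.8043:
- Explained: 80.43% of the variation in y
- Unexplained (residual): 100% − 80.43% = 19.57%
- Rule of thumb (below 0.3 weak; 0.3 to below 0.7 moderate; 0.7 and above strong) → strong

Note: R² never decreases when predictors are added, so it should not be used alone to compare models of different size.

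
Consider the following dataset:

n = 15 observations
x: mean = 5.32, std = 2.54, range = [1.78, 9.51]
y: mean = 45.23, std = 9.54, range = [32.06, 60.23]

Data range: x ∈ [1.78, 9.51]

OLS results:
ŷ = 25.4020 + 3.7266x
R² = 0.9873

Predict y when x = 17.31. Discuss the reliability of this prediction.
ŷ = 89.9094 (extrapolation — x = 17.31 lies outside [1.78, 9.51], so reliability is low).

Prediction calculation:
ŷ = 25.4020 + 3.7266 × 17.31
ŷ = 89.9094

Reliability:
- Data range: x ∈ [1.78, 9.51]
- Prediction point: x = 17.31 is 7.80 units above the observed range → this is EXTRAPOLATION, not interpolation

Why that matters here:
- There are no observations near this x to validate the fitted line there
- The standard error of prediction grows with (x − x̄)², and x = 17.31 is far from x̄ = 5.32

Report the number if required, but flag clearly that it is an extrapolation.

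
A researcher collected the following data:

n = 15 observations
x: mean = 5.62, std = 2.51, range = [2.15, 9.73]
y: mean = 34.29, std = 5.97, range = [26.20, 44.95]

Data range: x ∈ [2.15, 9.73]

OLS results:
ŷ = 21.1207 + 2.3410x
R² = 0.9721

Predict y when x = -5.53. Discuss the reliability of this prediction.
ŷ = 8.1750, but this is extrapolation (below the data range [2.15, 9.73]) and may be unreliable.

Prediction calculation:
ŷ = 21.1207 + 2.3410 × (-5.53)
ŷ = 8.1750

Reliability:
- Data range: x ∈ [2.15, 9.73]
- Prediction point: x = -5.53 is 7.68 units below the observed range → this is EXTRAPOLATION, not interpolation

Why that matters here:
- R² describes fit only over the sampled x values; it says nothing about behaviour beyond them
- There are no observations near this x to validate the fitted line there
- The linear relationship may not hold outside the observed range

A defensible statement: 'if the linear trend continued to x = -5.53, y would be about 8.1750' — the premise is untested.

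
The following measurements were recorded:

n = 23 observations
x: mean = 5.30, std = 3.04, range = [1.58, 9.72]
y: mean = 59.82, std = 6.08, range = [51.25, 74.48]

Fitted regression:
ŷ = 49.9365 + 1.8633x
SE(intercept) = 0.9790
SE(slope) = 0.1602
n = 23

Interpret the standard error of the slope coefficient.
SE(β̂₁) = 0.1602 is the estimated standard deviation of the slope estimate across repeated samples; relative to β̂₁ = 1.8633 that is 8.6%, a precise estimate.

What SE measures:
- The standard error quantifies the sampling variability of the coefficient estimate
- It is the estimated standard deviation of β̂₁ across hypothetical repeated samples of the same size
- Smaller SE → more precise estimate

Relative precision:
- SE / |β̂₁| = 0.1602 / 1.8633 = 8.6%
- Rule of thumb (under 20%: precise; 20% to under 50%: moderately precise; 50% or more: imprecise) → precise

Link to interval estimation: a confidence interval for β₁ is β̂₁ ± t* × 0.1602, so SE sets the half-width per unit of t*.

What drives SE(β̂₁): larger n (here n = 23) → smaller SE.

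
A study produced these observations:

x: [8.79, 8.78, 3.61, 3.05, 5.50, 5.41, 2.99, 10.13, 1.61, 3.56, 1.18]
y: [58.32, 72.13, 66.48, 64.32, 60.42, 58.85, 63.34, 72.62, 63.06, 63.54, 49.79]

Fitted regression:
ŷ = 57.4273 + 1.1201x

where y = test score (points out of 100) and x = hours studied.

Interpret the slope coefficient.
For each additional hour of study time, predicted test score increases by approximately 1.1201 points.

The slope coefficient β₁ = 1.1201 represents the marginal effect of study time on test score.

Interpretation:
- Study time up by 1 hour → predicted test score increases by 1.1201 points
- This is a linear approximation: the same per-unit change is assumed across the whole observed x range

The intercept β₀ = 57.4273 is the predicted test score when study time = 0; since the smallest observed x is 1.18, this is an extrapolation and mainly anchors the line.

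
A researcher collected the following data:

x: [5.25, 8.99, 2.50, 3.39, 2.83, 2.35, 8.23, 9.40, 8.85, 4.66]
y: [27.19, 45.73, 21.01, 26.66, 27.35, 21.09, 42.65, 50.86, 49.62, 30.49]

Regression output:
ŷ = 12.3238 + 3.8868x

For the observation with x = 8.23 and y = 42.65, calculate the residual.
Residual = -1.6622

The residual is the difference between the actual value and the predicted value:

Residual = y - ŷ

Step 1: Calculate predicted value
ŷ = 12.3238 + 3.8868 × 8.23
ŷ = 44.3122

Step 2: Calculate residual
Residual = 42.65 - 44.3122
Residual = -1.6622

Interpretation: the model overestimates the actual value by 1.6622 at this point (negative residual → observation lies below the fitted line).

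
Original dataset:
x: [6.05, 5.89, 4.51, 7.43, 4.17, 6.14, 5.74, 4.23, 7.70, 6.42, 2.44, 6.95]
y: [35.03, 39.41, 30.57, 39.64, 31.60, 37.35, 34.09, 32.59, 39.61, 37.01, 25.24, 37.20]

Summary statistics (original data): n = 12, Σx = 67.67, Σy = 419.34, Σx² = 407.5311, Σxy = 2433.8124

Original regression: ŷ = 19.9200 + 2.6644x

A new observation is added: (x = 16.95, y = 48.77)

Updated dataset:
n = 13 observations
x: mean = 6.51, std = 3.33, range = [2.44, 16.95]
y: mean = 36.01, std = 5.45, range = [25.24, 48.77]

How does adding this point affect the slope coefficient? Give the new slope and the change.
The slope changes from 2.6644 to 1.4819 (change of -1.1825, or -44.4%).

x = 16.95 lies well outside the original x-range [2.44, 7.70] (x̄ ≈ 5.64), so this observation has high leverage and can move the slope substantially.

Step 1: Update the sums with the new point (n goes from 12 to 13)
Σx  = 67.67 + 16.95 = 84.62
Σy  = 419.34 + 48.77 = 468.11
Σx² = 407.5311 + 16.95² = 407.5311 + 287.3025 = 694.8336
Σxy = 2433.8124 + 16.95×48.77 = 2433.8124 + 826.6515 = 3260.4639

Step 2: Recompute the slope with b₁ = (nΣxy − ΣxΣy) / (nΣx² − (Σx)²)
Numerator   = 13×3260.4639 − 84.62×468.11 = 42386.0307 − 39611.4682 = 2774.5625
Denominator = 13×694.8336 − 84.62² = 9032.8368 − 7160.5444 = 1872.2924
b₁(new) = 2774.5625 / 1872.2924 = 1.4819

(Same formula on the original sums: (12×2433.8124 − 67.67×419.34) / (12×407.5311 − 67.67²) = 829.0110 / 311.1443 = 2.6644, matching the given fit.)

Step 3: Change in slope
Δβ₁ = 1.4819 − 2.6644 = -1.1825
Relative change = -1.1825 / 2.6644 × 100% = -44.4%
→ the slope decreases when the point is added.

A high-leverage point only changes the slope if it is off the original line; here y = 48.77 is below the original trend, so the slope decreases.
In practice: check such a point for data-entry or measurement error.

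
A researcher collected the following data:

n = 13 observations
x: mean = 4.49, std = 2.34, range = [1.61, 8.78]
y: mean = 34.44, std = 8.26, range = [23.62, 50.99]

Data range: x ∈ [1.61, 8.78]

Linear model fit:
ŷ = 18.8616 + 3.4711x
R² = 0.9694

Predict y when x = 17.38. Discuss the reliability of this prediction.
ŷ = 79.1893 (extrapolation — x = 17.38 lies outside [1.61, 8.78], so reliability is low).

Prediction calculation:
ŷ = 18.8616 + 3.4711 × 17.38
ŷ = 79.1893

Reliability:
- Data range: x ∈ [1.61, 8.78]
- Prediction point: x = 17.38 is 8.60 units above the observed range → this is EXTRAPOLATION, not interpolation

Why that matters here:
- R² describes fit only over the sampled x values; it says nothing about behaviour beyond them
- Real relationships often flatten, saturate, or turn nonlinear at extremes

The R² = 0.9694 only validates the fit within [1.61, 8.78]; treat ŷ = 79.1893 with caution.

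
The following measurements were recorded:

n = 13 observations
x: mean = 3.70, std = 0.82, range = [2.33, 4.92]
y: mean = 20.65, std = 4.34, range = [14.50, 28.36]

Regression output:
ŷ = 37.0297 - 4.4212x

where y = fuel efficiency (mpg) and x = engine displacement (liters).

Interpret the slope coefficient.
On average, fuel efficiency is about 4.4212 mpg lower for every extra liter of engine displacement.

The slope coefficient β₁ = -4.4212 represents the marginal effect of engine displacement on fuel efficiency.

Interpretation:
- Engine displacement up by 1 liter → predicted fuel efficiency decreases by 4.4212 mpg
- The effect is assumed constant over the observed range of x (linearity)
- The slope describes association in these data, not necessarily a causal effect

The intercept β₀ = 37.0297 is the predicted fuel efficiency when engine displacement = 0; since the smallest observed x is 2.33, this is an extrapolation and mainly anchors the line.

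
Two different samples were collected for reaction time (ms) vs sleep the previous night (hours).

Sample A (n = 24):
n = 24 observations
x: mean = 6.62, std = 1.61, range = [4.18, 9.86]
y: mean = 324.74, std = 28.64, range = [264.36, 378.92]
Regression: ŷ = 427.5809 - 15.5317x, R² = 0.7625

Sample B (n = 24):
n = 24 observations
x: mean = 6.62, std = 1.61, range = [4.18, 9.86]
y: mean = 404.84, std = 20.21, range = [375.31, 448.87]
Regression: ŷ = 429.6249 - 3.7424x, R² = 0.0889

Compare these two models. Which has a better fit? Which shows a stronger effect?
Model A has the better fit (R² = 0.7625 vs 0.0889). Model A shows the stronger effect (|β₁| = 15.5317 vs 3.7424).

Model Comparison:

Which explains more variance? (R²)
- Model A: R² = 0.7625 → 76.25% of variance in reaction time explained
- Model B: R² = 0.0889 → 8.89% of variance in reaction time explained
- 0.7625 > 0.0889 → Model A has the better fit

Which has the larger per-hour effect? (|β₁|)
- Model A: β₁ = -15.5317 → predicted reaction time falls 15.5317 ms per additional hour of sleep
- Model B: β₁ = -3.7424 → predicted reaction time falls 3.7424 ms per additional hour of sleep
- |-15.5317| > |-3.7424| → Model A shows the stronger marginal effect

Notes:
- R² measures how tightly points cluster around the line; β₁ measures how steep the line is — they answer different questions.
- A better fit (higher R²) doesn't necessarily mean a more important relationship.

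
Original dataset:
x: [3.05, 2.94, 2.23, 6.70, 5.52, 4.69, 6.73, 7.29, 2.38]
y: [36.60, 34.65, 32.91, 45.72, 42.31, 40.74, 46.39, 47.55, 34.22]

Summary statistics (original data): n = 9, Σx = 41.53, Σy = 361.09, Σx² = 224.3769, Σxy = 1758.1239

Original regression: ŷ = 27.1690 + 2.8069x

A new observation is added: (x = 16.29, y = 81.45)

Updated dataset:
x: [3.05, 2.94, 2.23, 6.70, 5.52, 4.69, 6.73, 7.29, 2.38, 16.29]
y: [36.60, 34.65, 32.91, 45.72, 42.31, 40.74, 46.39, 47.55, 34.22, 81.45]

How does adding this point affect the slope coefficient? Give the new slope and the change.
The slope changes from 2.8069 to 3.3854 (change of +0.5785, or +20.6%).

x = 16.29 lies well outside the original x-range [2.23, 7.29] (x̄ ≈ 4.61), so this observation has high leverage and can move the slope substantially.

Step 1: Update the sums with the new point (n goes from 9 to 10)
Σx  = 41.53 + 16.29 = 57.82
Σy  = 361.09 + 81.45 = 442.54
Σx² = 224.3769 + 16.29² = 224.3769 + 265.3641 = 489.7410
Σxy = 1758.1239 + 16.29×81.45 = 1758.1239 + 1326.8205 = 3084.9444

Step 2: Recompute the slope with b₁ = (nΣxy − ΣxΣy) / (nΣx² − (Σx)²)
Numerator   = 10×3084.9444 − 57.82×442.54 = 30849.4440 − 25587.6628 = 5261.7812
Denominator = 10×489.7410 − 57.82² = 4897.4100 − 3343.1524 = 1554.2576
b₁(new) = 5261.7812 / 1554.2576 = 3.3854

(Same formula on the original sums: (9×1758.1239 − 41.53×361.09) / (9×224.3769 − 41.53²) = 827.0474 / 294.6512 = 2.8069, matching the given fit.)

Step 3: Change in slope
Δβ₁ = 3.3854 − 2.8069 = +0.5785
Relative change = +0.5785 / 2.8069 × 100% = +20.6%
→ the slope increases when the point is added.

Because the point sits above the extension of the original line at a high-leverage x, it tilts the fit up.
In practice: refit with and without it and report both if conclusions differ; examine leverage (hᵢ) and Cook's distance rather than deleting it automatically.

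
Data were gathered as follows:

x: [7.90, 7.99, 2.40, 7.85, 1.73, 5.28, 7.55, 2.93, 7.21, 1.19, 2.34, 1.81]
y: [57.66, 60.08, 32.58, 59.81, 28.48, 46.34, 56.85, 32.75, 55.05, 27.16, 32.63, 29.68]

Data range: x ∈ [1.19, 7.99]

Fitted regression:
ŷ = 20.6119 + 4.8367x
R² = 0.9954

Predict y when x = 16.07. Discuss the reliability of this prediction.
ŷ = 98.3377 (extrapolation — x = 16.07 lies outside [1.19, 7.99], so reliability is low).

Prediction calculation:
ŷ = 20.6119 + 4.8367 × 16.07
ŷ = 98.3377

Reliability:
- Data range: x ∈ [1.19, 7.99]
- Prediction point: x = 16.07 is 8.08 units above the observed range → this is EXTRAPOLATION, not interpolation

Why that matters here:
- The linear relationship may not hold outside the observed range
- R² describes fit only over the sampled x values; it says nothing about behaviour beyond them
- The standard error of prediction grows with (x − x̄)², and x = 16.07 is far from x̄ = 4.68

The R² = 0.9954 only validates the fit within [1.19, 7.99]; treat ŷ = 98.3377 with caution.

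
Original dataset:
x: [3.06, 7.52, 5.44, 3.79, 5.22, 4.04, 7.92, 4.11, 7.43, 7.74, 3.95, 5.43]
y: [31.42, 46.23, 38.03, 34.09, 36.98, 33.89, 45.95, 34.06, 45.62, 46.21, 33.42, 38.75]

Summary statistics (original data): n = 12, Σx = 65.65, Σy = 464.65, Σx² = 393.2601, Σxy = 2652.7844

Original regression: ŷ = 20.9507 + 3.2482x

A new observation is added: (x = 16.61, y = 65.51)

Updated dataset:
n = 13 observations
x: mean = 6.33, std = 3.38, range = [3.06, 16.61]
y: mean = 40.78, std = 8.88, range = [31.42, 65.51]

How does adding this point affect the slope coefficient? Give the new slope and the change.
The slope changes from 3.2482 to 2.5984 (change of -0.6498, or -20.0%).

x = 16.61 lies well outside the original x-range [3.06, 7.92] (x̄ ≈ 5.47), so this observation has high leverage and can move the slope substantially.

Step 1: Update the sums with the new point (n goes from 12 to 13)
Σx  = 65.65 + 16.61 = 82.26
Σy  = 464.65 + 65.51 = 530.16
Σx² = 393.2601 + 16.61² = 393.2601 + 275.8921 = 669.1522
Σxy = 2652.7844 + 16.61×65.51 = 2652.7844 + 1088.1211 = 3740.9055

Step 2: Recompute the slope with b₁ = (nΣxy − ΣxΣy) / (nΣx² − (Σx)²)
Numerator   = 13×3740.9055 − 82.26×530.16 = 48631.7715 − 43610.9616 = 5020.8099
Denominator = 13×669.1522 − 82.26² = 8698.9786 − 6766.7076 = 1932.2710
b₁(new) = 5020.8099 / 1932.2710 = 2.5984

(Same formula on the original sums: (12×2652.7844 − 65.65×464.65) / (12×393.2601 − 65.65²) = 1329.1403 / 409.1987 = 3.2482, matching the given fit.)

Step 3: Change in slope
Δβ₁ = 2.5984 − 3.2482 = -0.6498
Relative change = -0.6498 / 3.2482 × 100% = -20.0%
→ the slope decreases when the point is added.

Because the point sits below the extension of the original line at a high-leverage x, it tilts the fit down.
In practice: examine leverage (hᵢ) and Cook's distance rather than deleting it automatically.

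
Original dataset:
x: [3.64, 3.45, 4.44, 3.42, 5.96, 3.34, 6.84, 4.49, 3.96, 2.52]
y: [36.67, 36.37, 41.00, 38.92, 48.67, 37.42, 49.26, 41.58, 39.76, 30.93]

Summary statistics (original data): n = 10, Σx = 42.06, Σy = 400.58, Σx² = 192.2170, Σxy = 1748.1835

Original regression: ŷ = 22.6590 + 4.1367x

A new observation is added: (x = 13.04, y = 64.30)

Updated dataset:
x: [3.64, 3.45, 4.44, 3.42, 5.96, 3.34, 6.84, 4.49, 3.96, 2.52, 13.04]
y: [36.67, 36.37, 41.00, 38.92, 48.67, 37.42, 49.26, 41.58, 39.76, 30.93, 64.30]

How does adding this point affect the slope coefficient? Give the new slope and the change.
The slope changes from 4.1367 to 2.9914 (change of -1.1453, or -27.7%).

The new point has HIGH LEVERAGE: x = 13.04 is far from the original mean x̄ = 42.06/10 ≈ 4.21 (original range [2.52, 6.84]).

Step 1: Update the sums with the new point (n goes from 10 to 11)
Σx  = 42.06 + 13.04 = 55.10
Σy  = 400.58 + 64.30 = 464.88
Σx² = 192.2170 + 13.04² = 192.2170 + 170.0416 = 362.2586
Σxy = 1748.1835 + 13.04×64.30 = 1748.1835 + 838.4720 = 2586.6555

Step 2: Recompute the slope with b₁ = (nΣxy − ΣxΣy) / (nΣx² − (Σx)²)
Numerator   = 11×2586.6555 − 55.10×464.88 = 28453.2105 − 25614.8880 = 2838.3225
Denominator = 11×362.2586 − 55.10² = 3984.8446 − 3036.0100 = 948.8346
b₁(new) = 2838.3225 / 948.8346 = 2.9914

(Same formula on the original sums: (10×1748.1835 − 42.06×400.58) / (10×192.2170 − 42.06²) = 633.4402 / 153.1264 = 4.1367, matching the given fit.)

Step 3: Change in slope
Δβ₁ = 2.9914 − 4.1367 = -1.1453
Relative change = -1.1453 / 4.1367 × 100% = -27.7%
→ the slope decreases when the point is added.

A high-leverage point only changes the slope if it is off the original line; here y = 64.30 is below the original trend, so the slope decreases.
In practice: check such a point for data-entry or measurement error.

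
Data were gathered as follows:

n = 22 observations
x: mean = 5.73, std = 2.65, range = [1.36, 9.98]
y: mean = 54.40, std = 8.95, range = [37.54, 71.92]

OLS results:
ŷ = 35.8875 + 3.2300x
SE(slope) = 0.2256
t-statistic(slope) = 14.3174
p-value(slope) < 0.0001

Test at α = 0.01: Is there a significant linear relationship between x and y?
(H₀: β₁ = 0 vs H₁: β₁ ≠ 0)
p-value < 0.0001 < α = 0.01, so we reject H₀. The relationship is significant.

Hypothesis test for the slope coefficient:

H₀: β₁ = 0 (no linear relationship)
H₁: β₁ ≠ 0 (linear relationship exists)

Test statistic: t = β̂₁ / SE(β̂₁) = 3.2300 / 0.2256 = 14.3174

p < 0.0001: how often a slope estimate this far from 0 (in SE units) would arise by chance if β₁ were truly 0.

Decision rule: reject H₀ if p-value < α.
p-value < 0.0001 < α = 0.01 → reject H₀.

At α = 0.01 the data do provide convincing evidence of a nonzero slope.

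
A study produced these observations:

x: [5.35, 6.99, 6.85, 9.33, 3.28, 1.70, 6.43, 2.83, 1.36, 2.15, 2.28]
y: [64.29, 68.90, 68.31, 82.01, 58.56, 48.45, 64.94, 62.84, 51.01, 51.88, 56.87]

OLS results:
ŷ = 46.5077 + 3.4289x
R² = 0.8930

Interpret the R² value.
About 89.30% of the variability in y is accounted for by the regression on x (R² = 0.8930) — a strong linear fit.

R² = 1 − SS_res/SS_tot compares the residual scatter to the total scatter of y about its mean.

Here R² = 0.8930:
- Explained: 89.30% of the variation in y
- Unexplained (residual): 100% − 89.30% = 10.70%
- Rule of thumb (below 0.3 weak; 0.3 to below 0.7 moderate; 0.7 and above strong) → strong

Note: R² never decreases when predictors are added, so it should not be used alone to compare models of different size.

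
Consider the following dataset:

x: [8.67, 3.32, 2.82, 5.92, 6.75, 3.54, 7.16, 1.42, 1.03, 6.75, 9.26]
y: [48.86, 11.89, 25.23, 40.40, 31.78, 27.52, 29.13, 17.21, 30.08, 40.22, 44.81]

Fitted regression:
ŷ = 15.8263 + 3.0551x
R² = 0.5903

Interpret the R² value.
About 59.03% of the variability in y is accounted for by the regression on x (R² = 0.5903) — a moderate linear fit.

R² = 1 − SS_res/SS_tot compares the residual scatter to the total scatter of y about its mean.

Here R² = 0.5903:
- Explained: 59.03% of the variation in y
- Unexplained (residual): 100% − 59.03% = 40.97%
- Rule of thumb (below 0.3 weak; 0.3 to below 0.7 moderate; 0.7 and above strong) → moderate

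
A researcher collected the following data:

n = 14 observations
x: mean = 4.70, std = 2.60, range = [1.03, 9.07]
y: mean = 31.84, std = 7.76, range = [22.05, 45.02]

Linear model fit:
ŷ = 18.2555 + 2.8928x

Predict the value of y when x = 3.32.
ŷ = 27.8596

To predict y for x = 3.32, substitute into the regression equation:

ŷ = 18.2555 + 2.8928 × 3.32
ŷ = 18.2555 + 9.6041
ŷ = 27.8596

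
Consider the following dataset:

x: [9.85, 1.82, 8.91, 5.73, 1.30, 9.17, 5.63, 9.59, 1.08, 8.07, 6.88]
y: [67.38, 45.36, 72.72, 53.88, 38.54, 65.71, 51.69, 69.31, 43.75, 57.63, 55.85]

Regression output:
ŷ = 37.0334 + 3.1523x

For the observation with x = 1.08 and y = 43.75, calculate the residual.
Residual = 3.3121

The residual is the difference between the actual value and the predicted value:

Residual = y - ŷ

Step 1: Calculate predicted value
ŷ = 37.0334 + 3.1523 × 1.08
ŷ = 40.4379

Step 2: Calculate residual
Residual = 43.75 - 40.4379
Residual = 3.3121

Sign check: y > ŷ, so the point is above the line and the fit underestimates here.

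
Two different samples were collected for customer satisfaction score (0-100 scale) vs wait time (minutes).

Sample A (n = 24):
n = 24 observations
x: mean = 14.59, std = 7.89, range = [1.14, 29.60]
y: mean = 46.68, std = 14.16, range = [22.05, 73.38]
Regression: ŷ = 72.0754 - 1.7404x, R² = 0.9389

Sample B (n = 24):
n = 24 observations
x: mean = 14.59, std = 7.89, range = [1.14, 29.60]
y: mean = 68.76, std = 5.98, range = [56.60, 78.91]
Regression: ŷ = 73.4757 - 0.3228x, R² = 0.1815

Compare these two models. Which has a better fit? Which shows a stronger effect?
Model A has the better fit (R² = 0.9389 vs 0.1815). Model A shows the stronger effect (|β₁| = 1.7404 vs 0.3228).

Model Comparison:

Goodness of fit (R²):
- Model A: R² = 0.9389 → 93.89% of variance in satisfaction score explained
- Model B: R² = 0.1815 → 18.15% of variance in satisfaction score explained
- 0.9389 > 0.1815 → Model A has the better fit

Effect size (slope magnitude):
- Model A: β₁ = -1.7404 → predicted satisfaction score falls 1.7404 points per additional minute of wait time
- Model B: β₁ = -0.3228 → predicted satisfaction score falls 0.3228 points per additional minute of wait time
- |-1.7404| > |-0.3228| → Model A shows the stronger marginal effect

Notes:
- A better fit (higher R²) doesn't necessarily mean a more important relationship.
- R² measures how tightly points cluster around the line; β₁ measures how steep the line is — they answer different questions.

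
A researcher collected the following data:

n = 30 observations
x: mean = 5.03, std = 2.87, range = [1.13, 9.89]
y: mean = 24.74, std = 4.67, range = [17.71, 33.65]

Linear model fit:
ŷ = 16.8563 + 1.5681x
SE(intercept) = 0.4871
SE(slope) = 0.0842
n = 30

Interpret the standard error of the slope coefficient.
SE(slope) = 0.0842 measures the uncertainty in the estimated slope. The coefficient is estimated precisely (SE/|β̂₁| = 5.4%).

SE(β̂₁) = s / √Sxx, where s is the residual standard deviation and Sxx = Σ(x − x̄)². It is the yardstick for how far β̂₁ = 1.5681 could plausibly be from the true slope.

Relative precision:
- SE / |β̂₁| = 0.0842 / 1.5681 = 5.4%
- Rule of thumb (under 20%: precise; 20% to under 50%: moderately precise; 50% or more: imprecise) → precise

Link to interval estimation: a confidence interval for β₁ is β̂₁ ± t* × 0.0842, so SE sets the half-width per unit of t*.

What drives SE(β̂₁): wider spread of x values → smaller SE; more residual scatter → larger SE; larger n (here n = 30) → smaller SE.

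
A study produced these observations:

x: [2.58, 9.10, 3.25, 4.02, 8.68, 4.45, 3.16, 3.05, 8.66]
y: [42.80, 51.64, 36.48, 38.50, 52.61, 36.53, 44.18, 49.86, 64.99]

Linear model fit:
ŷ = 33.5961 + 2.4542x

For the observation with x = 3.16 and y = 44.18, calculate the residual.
Residual = 2.8286

The residual is the difference between the actual value and the predicted value:

Residual = y - ŷ

Step 1: Calculate predicted value
ŷ = 33.5961 + 2.4542 × 3.16
ŷ = 41.3514

Step 2: Calculate residual
Residual = 44.18 - 41.3514
Residual = 2.8286

Interpretation: the model underestimates the actual value by 2.8286 at this point (positive residual → observation lies above the fitted line).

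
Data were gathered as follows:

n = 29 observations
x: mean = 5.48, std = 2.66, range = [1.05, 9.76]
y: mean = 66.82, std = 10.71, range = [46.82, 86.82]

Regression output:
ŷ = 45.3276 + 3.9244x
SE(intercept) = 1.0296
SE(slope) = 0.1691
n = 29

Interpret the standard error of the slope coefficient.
SE(β̂₁) = 0.1691 is the estimated standard deviation of the slope estimate across repeated samples; relative to β̂₁ = 3.9244 that is 4.3%, a precise estimate.

What SE measures:
- The standard error quantifies the sampling variability of the coefficient estimate
- It is the estimated standard deviation of β̂₁ across hypothetical repeated samples of the same size
- Smaller SE → more precise estimate

Relative precision:
- SE / |β̂₁| = 0.1691 / 3.9244 = 4.3%
- Rule of thumb (under 20%: precise; 20% to under 50%: moderately precise; 50% or more: imprecise) → precise

Rough 95% range (±2 SE): 3.9244 ± 0.3382 → (3.5862, 4.2626).

What drives SE(β̂₁): larger n (here n = 29) → smaller SE.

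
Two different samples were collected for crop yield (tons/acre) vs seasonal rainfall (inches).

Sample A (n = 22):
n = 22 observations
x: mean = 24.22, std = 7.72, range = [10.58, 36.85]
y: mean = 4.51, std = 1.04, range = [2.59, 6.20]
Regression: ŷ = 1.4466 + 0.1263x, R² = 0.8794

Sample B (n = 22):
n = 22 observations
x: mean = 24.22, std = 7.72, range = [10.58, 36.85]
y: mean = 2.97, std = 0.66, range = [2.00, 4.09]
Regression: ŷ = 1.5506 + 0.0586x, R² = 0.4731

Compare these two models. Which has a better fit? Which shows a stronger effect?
Model A has the better fit (R² = 0.8794 vs 0.4731). Model A shows the stronger effect (|β₁| = 0.1263 vs 0.0586).

Model Comparison:

Goodness of fit (R²):
- Model A: R² = 0.8794 → 87.94% of variance in crop yield explained
- Model B: R² = 0.4731 → 47.31% of variance in crop yield explained
- 0.8794 > 0.4731 → Model A has the better fit

Effect size (slope magnitude):
- Model A: β₁ = 0.1263 → predicted crop yield rises 0.1263 tons/acre per additional inch of rainfall
- Model B: β₁ = 0.0586 → predicted crop yield rises 0.0586 tons/acre per additional inch of rainfall
- |0.1263| > |0.0586| → Model A shows the stronger marginal effect

Notes:
- A better fit (higher R²) doesn't necessarily mean a more important relationship.
- The two samples could reflect different populations, time periods, or measurement quality.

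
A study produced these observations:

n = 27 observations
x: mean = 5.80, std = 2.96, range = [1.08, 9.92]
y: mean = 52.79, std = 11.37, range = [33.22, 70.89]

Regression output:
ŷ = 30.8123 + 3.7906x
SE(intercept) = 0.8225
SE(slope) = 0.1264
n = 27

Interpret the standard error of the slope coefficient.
The slope 3.7906 is pinned down to within about ±0.1264 (one SE) by these data — relative uncertainty 3.3%, i.e. precise.

What SE measures:
- The standard error quantifies the sampling variability of the coefficient estimate
- It is the estimated standard deviation of β̂₁ across hypothetical repeated samples of the same size
- Smaller SE → more precise estimate

Relative precision:
- SE / |β̂₁| = 0.1264 / 3.7906 = 3.3%
- Rule of thumb (under 20%: precise; 20% to under 50%: moderately precise; 50% or more: imprecise) → precise

Link to the t-test: t = β̂₁ / SE(β̂₁) = 3.7906 / 0.1264 = 29.9889, the statistic for H₀: β₁ = 0.

What drives SE(β̂₁): larger n (here n = 27) → smaller SE; wider spread of x values → smaller SE.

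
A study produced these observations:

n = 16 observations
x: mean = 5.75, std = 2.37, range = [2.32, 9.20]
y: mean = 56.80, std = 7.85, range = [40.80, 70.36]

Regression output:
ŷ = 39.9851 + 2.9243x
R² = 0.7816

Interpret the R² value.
R² = 0.7816 means 78.16% of the variation in y is explained by the linear relationship with x. This indicates a strong fit.

R² = 1 − SS_res/SS_tot compares the residual scatter to the total scatter of y about its mean.

Here R² = 0.7816:
- Explained: 78.16% of the variation in y
- Unexplained (residual): 100% − 78.16% = 21.84%
- Rule of thumb (below 0.3 weak; 0.3 to below 0.7 moderate; 0.7 and above strong) → strong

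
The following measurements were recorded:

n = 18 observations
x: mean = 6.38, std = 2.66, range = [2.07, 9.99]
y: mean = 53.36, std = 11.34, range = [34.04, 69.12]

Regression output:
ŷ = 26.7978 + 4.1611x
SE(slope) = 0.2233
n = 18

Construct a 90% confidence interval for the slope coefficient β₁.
The 90% CI for β₁ is (3.7712, 4.5510)

Confidence interval for the slope:

The 90% CI for β₁ is: β̂₁ ± t*(α/2, n-2) × SE(β̂₁)

Step 1: Find critical t-value
- Confidence level = 0.9
- Degrees of freedom = n - 2 = 18 - 2 = 16
- t*(α/2, 16) = 1.7459

Step 2: Calculate margin of error
Margin = 1.7459 × 0.2233 = 0.3899

Step 3: Construct interval
CI = 4.1611 ± 0.3899
CI = (3.7712, 4.5510)

Interpretation: each one-unit increase in x is associated with a change in mean y of between 3.7712 and 4.5510, with 90% confidence.
The interval does not include 0, suggesting a significant linear relationship.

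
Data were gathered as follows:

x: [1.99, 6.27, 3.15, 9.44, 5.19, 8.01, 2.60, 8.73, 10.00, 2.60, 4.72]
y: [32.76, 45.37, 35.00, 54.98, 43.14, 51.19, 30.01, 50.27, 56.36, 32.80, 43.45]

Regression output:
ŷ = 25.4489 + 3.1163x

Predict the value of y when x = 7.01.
ŷ = 47.2942

To predict y for x = 7.01, substitute into the regression equation:

ŷ = 25.4489 + 3.1163 × 7.01
ŷ = 25.4489 + 21.8453
ŷ = 47.2942

This is a point prediction; actual observations scatter around it by roughly the residual standard deviation.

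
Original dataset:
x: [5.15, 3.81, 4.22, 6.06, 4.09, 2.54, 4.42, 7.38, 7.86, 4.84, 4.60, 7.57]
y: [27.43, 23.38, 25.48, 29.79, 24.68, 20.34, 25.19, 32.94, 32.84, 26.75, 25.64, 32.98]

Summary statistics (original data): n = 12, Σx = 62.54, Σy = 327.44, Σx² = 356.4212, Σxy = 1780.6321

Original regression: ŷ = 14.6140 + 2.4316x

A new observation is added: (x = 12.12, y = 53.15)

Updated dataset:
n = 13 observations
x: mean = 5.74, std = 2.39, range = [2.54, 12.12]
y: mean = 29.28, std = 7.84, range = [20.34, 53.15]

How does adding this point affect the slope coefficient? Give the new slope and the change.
The slope changes from 2.4316 to 3.2071 (change of +0.7755, or +31.9%).

The new point has HIGH LEVERAGE: x = 12.12 is far from the original mean x̄ = 62.54/12 ≈ 5.21 (original range [2.54, 7.86]).

Step 1: Update the sums with the new point (n goes from 12 to 13)
Σx  = 62.54 + 12.12 = 74.66
Σy  = 327.44 + 53.15 = 380.59
Σx² = 356.4212 + 12.12² = 356.4212 + 146.8944 = 503.3156
Σxy = 1780.6321 + 12.12×53.15 = 1780.6321 + 644.1780 = 2424.8101

Step 2: Recompute the slope with b₁ = (nΣxy − ΣxΣy) / (nΣx² − (Σx)²)
Numerator   = 13×2424.8101 − 74.66×380.59 = 31522.5313 − 28414.8494 = 3107.6819
Denominator = 13×503.3156 − 74.66² = 6543.1028 − 5574.1156 = 968.9872
b₁(new) = 3107.6819 / 968.9872 = 3.2071

(Same formula on the original sums: (12×1780.6321 − 62.54×327.44) / (12×356.4212 − 62.54²) = 889.4876 / 365.8028 = 2.4316, matching the given fit.)

Step 3: Change in slope
Δβ₁ = 3.2071 − 2.4316 = +0.7755
Relative change = +0.7755 / 2.4316 × 100% = +31.9%
→ the slope increases when the point is added.

Because the point sits above the extension of the original line at a high-leverage x, it tilts the fit up.
In practice: refit with and without it and report both if conclusions differ.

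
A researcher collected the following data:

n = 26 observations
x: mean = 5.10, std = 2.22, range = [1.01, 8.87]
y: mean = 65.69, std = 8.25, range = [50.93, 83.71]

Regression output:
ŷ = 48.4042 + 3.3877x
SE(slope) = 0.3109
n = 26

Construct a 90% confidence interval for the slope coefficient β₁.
The 90% CI for β₁ is (2.8558, 3.9196)

Confidence interval for the slope:

The 90% CI for β₁ is: β̂₁ ± t*(α/2, n-2) × SE(β̂₁)

Step 1: Find critical t-value
- Confidence level = 0.9
- Degrees of freedom = n - 2 = 26 - 2 = 24
- t*(α/2, 24) = 1.7109

Step 2: Calculate margin of error
Margin = 1.7109 × 0.3109 = 0.5319

Step 3: Construct interval
CI = 3.3877 ± 0.5319
CI = (2.8558, 3.9196)

Interpretation: We are 90% confident that the true slope β₁ lies between 2.8558 and 3.9196.
Since 0 is outside the interval, a two-sided test at α = 0.10 would reject H₀: β₁ = 0.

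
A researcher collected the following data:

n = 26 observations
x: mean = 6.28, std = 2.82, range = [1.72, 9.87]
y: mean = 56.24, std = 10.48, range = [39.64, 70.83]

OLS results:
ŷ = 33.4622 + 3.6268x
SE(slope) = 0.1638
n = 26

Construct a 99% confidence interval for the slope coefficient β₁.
The 99% CI for β₁ is (3.1687, 4.0849)

Confidence interval for the slope:

The 99% CI for β₁ is: β̂₁ ± t*(α/2, n-2) × SE(β̂₁)

Step 1: Find critical t-value
- Confidence level = 0.99
- Degrees of freedom = n - 2 = 26 - 2 = 24
- t*(α/2, 24) = 2.7969

Step 2: Calculate margin of error
Margin = 2.7969 × 0.1638 = 0.4581

Step 3: Construct interval
CI = 3.6268 ± 0.4581
CI = (3.1687, 4.0849)

Interpretation: each one-unit increase in x is associated with a change in mean y of between 3.1687 and 4.0849, with 99% confidence.
Since 0 is outside the interval, a two-sided test at α = 0.01 would reject H₀: β₁ = 0.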